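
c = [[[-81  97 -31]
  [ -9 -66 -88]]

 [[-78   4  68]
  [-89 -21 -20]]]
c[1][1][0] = -89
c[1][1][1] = -21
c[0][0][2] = -31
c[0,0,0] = -81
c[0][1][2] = -88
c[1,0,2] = 68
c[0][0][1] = 97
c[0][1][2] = -88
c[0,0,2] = -31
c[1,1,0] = -89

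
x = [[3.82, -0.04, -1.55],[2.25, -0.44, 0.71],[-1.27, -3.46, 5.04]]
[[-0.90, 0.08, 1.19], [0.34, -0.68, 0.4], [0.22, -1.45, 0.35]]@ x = [[-4.77, -4.12, 7.45], [-0.74, -1.1, 1.01], [-2.87, -0.58, 0.39]]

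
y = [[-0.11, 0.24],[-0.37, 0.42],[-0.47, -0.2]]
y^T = [[-0.11, -0.37, -0.47], [0.24, 0.42, -0.20]]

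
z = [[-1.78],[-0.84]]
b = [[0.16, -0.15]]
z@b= [[-0.28, 0.27], [-0.13, 0.13]]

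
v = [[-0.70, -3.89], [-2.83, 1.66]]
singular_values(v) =[4.28, 2.85]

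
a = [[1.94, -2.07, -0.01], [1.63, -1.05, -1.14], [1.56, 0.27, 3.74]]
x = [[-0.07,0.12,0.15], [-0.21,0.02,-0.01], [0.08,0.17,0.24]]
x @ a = [[0.29,  0.06,  0.42], [-0.39,  0.41,  -0.06], [0.81,  -0.28,  0.7]]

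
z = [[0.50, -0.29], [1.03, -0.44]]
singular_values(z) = [1.26, 0.06]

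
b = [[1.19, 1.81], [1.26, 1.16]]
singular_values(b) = [2.74, 0.33]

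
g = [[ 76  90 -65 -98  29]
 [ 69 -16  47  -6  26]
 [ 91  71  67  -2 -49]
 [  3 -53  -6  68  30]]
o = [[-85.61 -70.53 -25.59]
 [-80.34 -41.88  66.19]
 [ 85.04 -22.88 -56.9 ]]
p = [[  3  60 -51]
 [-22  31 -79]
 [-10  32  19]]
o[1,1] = -41.88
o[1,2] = 66.19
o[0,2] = -25.59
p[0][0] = 3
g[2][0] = 91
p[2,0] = -10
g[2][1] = 71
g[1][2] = 47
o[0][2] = -25.59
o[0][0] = -85.61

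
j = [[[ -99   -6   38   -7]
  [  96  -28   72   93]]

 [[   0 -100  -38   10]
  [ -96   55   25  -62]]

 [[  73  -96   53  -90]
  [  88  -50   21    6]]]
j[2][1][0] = 88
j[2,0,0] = 73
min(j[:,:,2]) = -38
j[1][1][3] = -62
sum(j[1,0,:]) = -128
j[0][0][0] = -99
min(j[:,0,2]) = -38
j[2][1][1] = -50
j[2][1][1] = -50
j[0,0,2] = 38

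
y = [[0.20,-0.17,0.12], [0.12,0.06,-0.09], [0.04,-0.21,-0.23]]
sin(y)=[[0.20, -0.17, 0.12], [0.12, 0.06, -0.09], [0.04, -0.21, -0.23]]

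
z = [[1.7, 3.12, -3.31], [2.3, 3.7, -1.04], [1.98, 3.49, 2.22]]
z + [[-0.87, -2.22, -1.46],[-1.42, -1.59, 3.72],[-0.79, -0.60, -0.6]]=[[0.83, 0.9, -4.77],[0.88, 2.11, 2.68],[1.19, 2.89, 1.62]]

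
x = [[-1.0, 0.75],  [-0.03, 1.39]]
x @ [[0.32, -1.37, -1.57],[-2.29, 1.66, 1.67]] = [[-2.04, 2.62, 2.82], [-3.19, 2.35, 2.37]]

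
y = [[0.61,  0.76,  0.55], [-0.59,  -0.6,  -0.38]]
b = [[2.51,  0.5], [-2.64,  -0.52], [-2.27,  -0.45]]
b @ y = [[1.24, 1.61, 1.19], [-1.3, -1.69, -1.25], [-1.12, -1.46, -1.08]]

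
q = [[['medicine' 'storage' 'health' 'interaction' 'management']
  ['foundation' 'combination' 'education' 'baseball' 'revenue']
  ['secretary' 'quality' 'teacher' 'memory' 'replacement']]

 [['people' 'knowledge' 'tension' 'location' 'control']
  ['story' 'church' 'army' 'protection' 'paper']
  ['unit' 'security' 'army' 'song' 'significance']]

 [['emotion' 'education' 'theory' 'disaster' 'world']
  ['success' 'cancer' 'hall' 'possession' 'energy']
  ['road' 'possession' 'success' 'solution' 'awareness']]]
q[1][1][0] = 'story'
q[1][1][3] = 'protection'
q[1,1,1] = 'church'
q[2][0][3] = 'disaster'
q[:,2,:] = [['secretary', 'quality', 'teacher', 'memory', 'replacement'], ['unit', 'security', 'army', 'song', 'significance'], ['road', 'possession', 'success', 'solution', 'awareness']]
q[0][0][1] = 'storage'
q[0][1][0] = 'foundation'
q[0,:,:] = [['medicine', 'storage', 'health', 'interaction', 'management'], ['foundation', 'combination', 'education', 'baseball', 'revenue'], ['secretary', 'quality', 'teacher', 'memory', 'replacement']]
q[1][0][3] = 'location'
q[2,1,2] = 'hall'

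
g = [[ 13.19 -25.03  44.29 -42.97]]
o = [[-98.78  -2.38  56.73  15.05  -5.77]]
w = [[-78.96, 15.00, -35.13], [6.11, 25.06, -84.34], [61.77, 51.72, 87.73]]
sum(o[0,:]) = -35.15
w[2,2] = 87.73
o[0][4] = -5.77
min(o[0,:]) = -98.78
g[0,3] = -42.97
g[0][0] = 13.19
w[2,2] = 87.73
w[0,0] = -78.96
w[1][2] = -84.34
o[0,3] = 15.05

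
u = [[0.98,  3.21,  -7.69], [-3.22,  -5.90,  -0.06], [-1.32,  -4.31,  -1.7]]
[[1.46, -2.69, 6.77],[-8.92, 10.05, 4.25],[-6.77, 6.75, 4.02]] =u @ [[0.40, -0.99, -0.86], [1.29, -1.16, -0.24], [0.40, -0.26, -1.09]]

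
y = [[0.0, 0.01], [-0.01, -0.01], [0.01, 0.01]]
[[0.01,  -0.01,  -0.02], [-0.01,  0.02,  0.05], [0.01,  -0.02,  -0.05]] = y@[[-0.01, -0.56, -2.27],[1.22, -1.10, -2.40]]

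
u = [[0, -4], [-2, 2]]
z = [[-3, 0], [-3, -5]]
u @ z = [[12, 20], [0, -10]]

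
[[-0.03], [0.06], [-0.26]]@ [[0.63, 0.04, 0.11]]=[[-0.02, -0.0, -0.0], [0.04, 0.0, 0.01], [-0.16, -0.01, -0.03]]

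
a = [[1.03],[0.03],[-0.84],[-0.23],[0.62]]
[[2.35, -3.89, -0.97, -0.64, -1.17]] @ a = [[2.54]]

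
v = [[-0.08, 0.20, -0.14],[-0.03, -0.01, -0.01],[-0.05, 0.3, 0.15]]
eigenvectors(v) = [[(0.45+0j), (0.92+0j), (0.92-0j)],[(-0.02+0j), (0.16+0.22j), 0.16-0.22j],[-0.89+0.00j, 0.11-0.27j, (0.11+0.27j)]]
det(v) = 0.00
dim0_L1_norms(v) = [0.16, 0.51, 0.3]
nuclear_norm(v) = 0.61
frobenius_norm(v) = 0.43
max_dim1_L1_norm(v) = 0.5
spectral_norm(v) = 0.37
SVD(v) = [[0.50,-0.86,0.06], [-0.01,-0.08,-1.00], [0.86,0.5,-0.05]] @ diag([0.3741797118077544, 0.20308556475788858, 0.02908258342093053]) @ [[-0.22,0.96,0.16], [0.23,-0.11,0.97], [0.95,0.25,-0.20]]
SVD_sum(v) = [[-0.04, 0.18, 0.03], [0.00, -0.00, -0.00], [-0.07, 0.31, 0.05]] + [[-0.04, 0.02, -0.17],[-0.00, 0.0, -0.01],[0.02, -0.01, 0.1]] + [[0.00, 0.0, -0.00], [-0.03, -0.01, 0.01], [-0.0, -0.0, 0.0]]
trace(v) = 0.06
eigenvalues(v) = [(0.18+0j), (-0.06+0.09j), (-0.06-0.09j)]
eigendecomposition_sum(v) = [[0.03-0.00j, (-0.09+0j), (-0.08-0j)], [(-0+0j), (0.01-0j), 0j], [-0.05+0.00j, (0.19-0j), 0.15+0.00j]] + [[-0.05+0.02j, (0.15+0.13j), -0.03+0.01j], [(-0.01-0.01j), (-0.01+0.06j), (-0.01-0.01j)], [0.00+0.02j, (0.06-0.03j), -0.00+0.01j]] + [[-0.05-0.02j, (0.15-0.13j), -0.03-0.01j], [-0.01+0.01j, (-0.01-0.06j), -0.01+0.01j], [0.00-0.02j, 0.06+0.03j, -0.00-0.01j]]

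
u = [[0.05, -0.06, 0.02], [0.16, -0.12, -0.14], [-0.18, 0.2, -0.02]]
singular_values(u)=[0.35, 0.13, 0.0]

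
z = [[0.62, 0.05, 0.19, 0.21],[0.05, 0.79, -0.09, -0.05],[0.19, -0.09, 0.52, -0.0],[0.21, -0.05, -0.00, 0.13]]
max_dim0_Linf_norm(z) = 0.79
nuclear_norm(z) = 2.06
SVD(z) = [[-0.44,0.70,-0.41,-0.39], [0.73,0.64,0.20,0.11], [-0.48,0.27,0.82,0.17], [-0.18,0.17,-0.36,0.9]] @ diag([0.8315627552486129, 0.7925741814027298, 0.4019712638808414, 0.03389179946781543]) @ [[-0.44, 0.73, -0.48, -0.18], [0.70, 0.64, 0.27, 0.17], [-0.41, 0.2, 0.82, -0.36], [-0.39, 0.11, 0.17, 0.9]]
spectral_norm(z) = 0.83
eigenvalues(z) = [0.03, 0.4, 0.79, 0.83]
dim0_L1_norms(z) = [1.07, 0.98, 0.8, 0.39]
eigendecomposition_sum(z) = [[0.01, -0.00, -0.0, -0.01], [-0.0, 0.00, 0.0, 0.00], [-0.00, 0.00, 0.0, 0.01], [-0.01, 0.0, 0.01, 0.03]] + [[0.07, -0.03, -0.14, 0.06], [-0.03, 0.02, 0.06, -0.03], [-0.14, 0.06, 0.27, -0.12], [0.06, -0.03, -0.12, 0.05]] + [[0.38, 0.35, 0.15, 0.09], [0.35, 0.33, 0.14, 0.09], [0.15, 0.14, 0.06, 0.04], [0.09, 0.09, 0.04, 0.02]] + [[0.16,  -0.27,  0.18,  0.07], [-0.27,  0.45,  -0.29,  -0.11], [0.18,  -0.29,  0.19,  0.07], [0.07,  -0.11,  0.07,  0.03]]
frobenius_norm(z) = 1.22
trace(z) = 2.06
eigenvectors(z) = [[-0.39, 0.41, 0.7, 0.44], [0.11, -0.2, 0.64, -0.73], [0.17, -0.82, 0.27, 0.48], [0.9, 0.36, 0.17, 0.18]]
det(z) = 0.01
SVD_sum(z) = [[0.16,  -0.27,  0.18,  0.07], [-0.27,  0.45,  -0.29,  -0.11], [0.18,  -0.29,  0.19,  0.07], [0.07,  -0.11,  0.07,  0.03]] + [[0.38, 0.35, 0.15, 0.09],  [0.35, 0.33, 0.14, 0.09],  [0.15, 0.14, 0.06, 0.04],  [0.09, 0.09, 0.04, 0.02]] + [[0.07, -0.03, -0.14, 0.06], [-0.03, 0.02, 0.06, -0.03], [-0.14, 0.06, 0.27, -0.12], [0.06, -0.03, -0.12, 0.05]] + [[0.01, -0.00, -0.00, -0.01], [-0.0, 0.00, 0.0, 0.00], [-0.00, 0.00, 0.0, 0.01], [-0.01, 0.00, 0.01, 0.03]]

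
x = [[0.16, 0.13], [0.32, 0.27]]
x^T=[[0.16, 0.32], [0.13, 0.27]]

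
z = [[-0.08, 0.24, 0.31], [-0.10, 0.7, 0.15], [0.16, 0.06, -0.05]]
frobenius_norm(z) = 0.85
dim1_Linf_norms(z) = [0.31, 0.7, 0.16]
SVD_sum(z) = [[-0.05, 0.32, 0.11],[-0.11, 0.67, 0.24],[-0.00, 0.01, 0.0]] + [[-0.08,-0.07,0.17], [0.04,0.03,-0.08], [0.05,0.05,-0.11]] + [[0.06, -0.00, 0.03], [-0.03, 0.0, -0.01], [0.11, -0.00, 0.05]]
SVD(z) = [[-0.43, 0.78, 0.45], [-0.90, -0.36, -0.23], [-0.02, -0.51, 0.86]] @ diag([0.7927436799830544, 0.25766106459911975, 0.13952861225058216]) @ [[0.15, -0.93, -0.34], [-0.42, -0.37, 0.83], [0.9, -0.01, 0.44]]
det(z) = -0.03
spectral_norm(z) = 0.79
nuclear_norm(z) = 1.19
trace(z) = 0.57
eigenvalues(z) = [-0.27, 0.15, 0.69]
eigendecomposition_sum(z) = [[-0.14,0.02,0.18], [-0.03,0.01,0.04], [0.11,-0.02,-0.14]] + [[0.08, -0.05, 0.09],  [-0.0, 0.0, -0.00],  [0.06, -0.04, 0.07]] + [[-0.03, 0.26, 0.04], [-0.07, 0.69, 0.11], [-0.01, 0.11, 0.02]]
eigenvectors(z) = [[0.77,0.79,0.35], [0.17,-0.02,0.92], [-0.61,0.61,0.15]]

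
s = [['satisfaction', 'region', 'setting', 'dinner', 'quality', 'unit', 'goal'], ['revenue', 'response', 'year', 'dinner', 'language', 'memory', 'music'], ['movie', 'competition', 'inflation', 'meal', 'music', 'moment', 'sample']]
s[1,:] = ['revenue', 'response', 'year', 'dinner', 'language', 'memory', 'music']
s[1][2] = 'year'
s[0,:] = ['satisfaction', 'region', 'setting', 'dinner', 'quality', 'unit', 'goal']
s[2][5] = 'moment'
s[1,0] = 'revenue'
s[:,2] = ['setting', 'year', 'inflation']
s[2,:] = ['movie', 'competition', 'inflation', 'meal', 'music', 'moment', 'sample']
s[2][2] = 'inflation'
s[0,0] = 'satisfaction'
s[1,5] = 'memory'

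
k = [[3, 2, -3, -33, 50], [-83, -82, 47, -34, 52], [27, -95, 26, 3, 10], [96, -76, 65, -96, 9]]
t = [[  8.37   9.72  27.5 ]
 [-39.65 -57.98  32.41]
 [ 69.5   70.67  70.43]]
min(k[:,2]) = -3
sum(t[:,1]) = 22.410000000000004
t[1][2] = 32.41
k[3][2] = 65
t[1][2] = 32.41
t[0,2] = 27.5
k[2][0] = 27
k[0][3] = -33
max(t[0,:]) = 27.5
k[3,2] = 65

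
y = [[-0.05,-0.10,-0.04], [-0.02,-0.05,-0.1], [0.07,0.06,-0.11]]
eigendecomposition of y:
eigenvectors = [[0.80+0.00j, 0.16-0.53j, (0.16+0.53j)],[-0.57+0.00j, (-0.19-0.49j), (-0.19+0.49j)],[0.18+0.00j, -0.65+0.00j, (-0.65-0j)]]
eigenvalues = [(0.01+0j), (-0.11+0.1j), (-0.11-0.1j)]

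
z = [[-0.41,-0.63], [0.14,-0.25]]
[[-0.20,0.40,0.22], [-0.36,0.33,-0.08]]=z @ [[-0.93, 0.58, -0.56], [0.92, -1.01, 0.02]]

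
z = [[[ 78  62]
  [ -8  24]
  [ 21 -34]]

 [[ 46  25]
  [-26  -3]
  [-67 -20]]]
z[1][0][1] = 25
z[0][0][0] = 78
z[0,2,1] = -34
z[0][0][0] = 78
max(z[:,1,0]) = -8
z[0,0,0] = 78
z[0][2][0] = 21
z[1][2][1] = -20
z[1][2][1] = -20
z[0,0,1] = 62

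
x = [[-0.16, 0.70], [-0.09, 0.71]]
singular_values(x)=[1.01, 0.05]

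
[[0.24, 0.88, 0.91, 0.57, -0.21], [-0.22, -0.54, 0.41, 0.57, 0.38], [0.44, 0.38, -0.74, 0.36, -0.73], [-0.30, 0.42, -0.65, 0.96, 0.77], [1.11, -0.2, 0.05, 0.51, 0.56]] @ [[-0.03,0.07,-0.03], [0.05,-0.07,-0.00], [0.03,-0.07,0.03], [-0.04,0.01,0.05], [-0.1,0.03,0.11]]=[[0.06, -0.11, 0.03], [-0.07, 0.01, 0.09], [0.04, 0.04, -0.10], [-0.1, 0.03, 0.12], [-0.12, 0.11, 0.06]]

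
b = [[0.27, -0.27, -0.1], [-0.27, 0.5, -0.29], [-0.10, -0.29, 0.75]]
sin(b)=[[0.25, -0.25, -0.1],[-0.25, 0.44, -0.23],[-0.1, -0.23, 0.66]]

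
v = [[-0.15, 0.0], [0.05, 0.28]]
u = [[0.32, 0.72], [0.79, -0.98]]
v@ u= [[-0.05, -0.11], [0.24, -0.24]]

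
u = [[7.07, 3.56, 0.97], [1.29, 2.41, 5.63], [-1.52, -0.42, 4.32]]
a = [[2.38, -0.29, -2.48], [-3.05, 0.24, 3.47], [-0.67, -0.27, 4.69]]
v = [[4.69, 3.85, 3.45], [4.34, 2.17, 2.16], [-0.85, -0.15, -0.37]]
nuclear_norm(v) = 9.87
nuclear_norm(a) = 9.40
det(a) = -1.01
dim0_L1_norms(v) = [9.88, 6.17, 5.98]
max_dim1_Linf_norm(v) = 4.69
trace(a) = 7.31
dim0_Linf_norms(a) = [3.05, 0.29, 4.69]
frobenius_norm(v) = 8.82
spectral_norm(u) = 8.83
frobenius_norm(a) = 7.47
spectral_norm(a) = 7.14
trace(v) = 6.49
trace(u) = 13.80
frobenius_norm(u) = 11.13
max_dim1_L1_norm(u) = 11.6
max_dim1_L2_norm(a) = 4.75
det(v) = 0.99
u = a + v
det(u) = 43.05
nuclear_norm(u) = 16.29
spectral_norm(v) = 8.76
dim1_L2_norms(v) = [6.98, 5.31, 0.94]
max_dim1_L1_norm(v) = 11.99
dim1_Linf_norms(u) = [7.07, 5.63, 4.32]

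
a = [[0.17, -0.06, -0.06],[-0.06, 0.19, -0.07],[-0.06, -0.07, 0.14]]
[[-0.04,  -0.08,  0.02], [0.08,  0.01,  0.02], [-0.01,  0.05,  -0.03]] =a@[[-0.00, -0.42, 0.14], [0.47, -0.02, 0.12], [0.14, 0.18, -0.11]]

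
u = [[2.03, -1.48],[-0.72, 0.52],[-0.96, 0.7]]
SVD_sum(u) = [[2.03, -1.48], [-0.72, 0.52], [-0.96, 0.70]] + [[-0.0, -0.00],[-0.0, -0.00],[0.00, 0.0]]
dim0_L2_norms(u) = [2.36, 1.72]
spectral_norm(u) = 2.92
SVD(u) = [[-0.86,-0.27],[0.3,-0.95],[0.41,0.15]] @ diag([2.9174793126737555, 0.003802646534799139]) @ [[-0.81, 0.59], [0.59, 0.81]]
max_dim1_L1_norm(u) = 3.51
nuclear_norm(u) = 2.92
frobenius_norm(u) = 2.92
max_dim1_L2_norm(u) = 2.51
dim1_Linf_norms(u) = [2.03, 0.72, 0.96]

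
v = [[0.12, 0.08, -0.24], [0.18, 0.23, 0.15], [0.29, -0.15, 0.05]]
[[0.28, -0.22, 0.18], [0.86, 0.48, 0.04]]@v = [[0.05, -0.06, -0.09], [0.20, 0.17, -0.13]]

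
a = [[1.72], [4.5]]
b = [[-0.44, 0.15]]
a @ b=[[-0.76, 0.26], [-1.98, 0.68]]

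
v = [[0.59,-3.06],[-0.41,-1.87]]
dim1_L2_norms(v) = [3.12, 1.91]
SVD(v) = [[0.86, 0.51], [0.51, -0.86]] @ diag([3.598234326822636, 0.655293620658137]) @ [[0.08,-1.00],[1.0,0.08]]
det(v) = -2.36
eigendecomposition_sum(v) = [[0.89, -0.94], [-0.13, 0.13]] + [[-0.30, -2.12], [-0.28, -2.00]]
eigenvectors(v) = [[0.99,0.73], [-0.14,0.69]]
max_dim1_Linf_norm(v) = 3.06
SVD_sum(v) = [[0.26, -3.09],[0.15, -1.82]] + [[0.33, 0.03], [-0.56, -0.05]]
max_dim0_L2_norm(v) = 3.59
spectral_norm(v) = 3.60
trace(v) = -1.28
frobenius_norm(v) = 3.66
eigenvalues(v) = [1.02, -2.3]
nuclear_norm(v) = 4.25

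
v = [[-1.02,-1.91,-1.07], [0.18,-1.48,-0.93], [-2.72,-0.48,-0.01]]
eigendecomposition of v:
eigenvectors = [[0.67, -0.09, -0.09], [0.33, -0.43, 0.52], [0.66, 0.90, -0.85]]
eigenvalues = [-3.0, 0.5, -0.0]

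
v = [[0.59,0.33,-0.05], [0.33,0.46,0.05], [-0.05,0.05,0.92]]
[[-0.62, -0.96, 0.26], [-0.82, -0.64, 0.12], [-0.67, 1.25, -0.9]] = v @ [[-0.25, -1.08, 0.25], [-1.53, -0.77, 0.19], [-0.66, 1.34, -0.97]]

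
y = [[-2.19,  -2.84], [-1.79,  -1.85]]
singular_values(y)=[4.41, 0.23]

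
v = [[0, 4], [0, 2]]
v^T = [[0, 0], [4, 2]]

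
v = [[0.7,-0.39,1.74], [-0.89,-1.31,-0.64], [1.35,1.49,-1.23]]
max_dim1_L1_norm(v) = 4.07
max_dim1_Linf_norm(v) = 1.74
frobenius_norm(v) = 3.48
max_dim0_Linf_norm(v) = 1.74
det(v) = 3.33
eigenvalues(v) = [1.36, -1.94, -1.26]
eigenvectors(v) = [[0.90, -0.54, -0.53], [-0.36, 0.09, 0.47], [0.26, 0.84, 0.71]]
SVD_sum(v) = [[-0.39, -0.58, 0.4], [-0.52, -0.76, 0.53], [1.14, 1.68, -1.16]] + [[0.88, 0.38, 1.42],[-0.66, -0.29, -1.06],[0.01, 0.00, 0.01]] + [[0.21, -0.2, -0.08], [0.28, -0.27, -0.10], [0.20, -0.19, -0.07]]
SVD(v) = [[0.3,  -0.8,  0.52], [0.39,  0.60,  0.7], [-0.87,  -0.0,  0.49]] @ diag([2.6893119637039016, 2.139089202447851, 0.5787041954661162]) @ [[-0.49, -0.72, 0.5], [-0.51, -0.22, -0.83], [0.70, -0.66, -0.26]]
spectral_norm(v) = 2.69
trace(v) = -1.84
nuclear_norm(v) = 5.41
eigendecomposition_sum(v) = [[1.24, 0.25, 0.77],[-0.50, -0.10, -0.31],[0.36, 0.07, 0.22]] + [[-1.21, -2.49, 0.73], [0.20, 0.41, -0.12], [1.89, 3.87, -1.14]] + [[0.68, 1.85, 0.24], [-0.59, -1.62, -0.21], [-0.89, -2.45, -0.31]]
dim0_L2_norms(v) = [1.76, 2.02, 2.22]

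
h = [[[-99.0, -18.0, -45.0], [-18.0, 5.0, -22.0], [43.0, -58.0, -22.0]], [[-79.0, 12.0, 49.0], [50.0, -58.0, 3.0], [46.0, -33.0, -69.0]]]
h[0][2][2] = -22.0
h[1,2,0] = 46.0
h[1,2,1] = -33.0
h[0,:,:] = [[-99.0, -18.0, -45.0], [-18.0, 5.0, -22.0], [43.0, -58.0, -22.0]]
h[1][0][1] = 12.0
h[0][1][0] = -18.0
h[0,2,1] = -58.0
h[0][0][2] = -45.0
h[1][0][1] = 12.0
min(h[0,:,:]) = -99.0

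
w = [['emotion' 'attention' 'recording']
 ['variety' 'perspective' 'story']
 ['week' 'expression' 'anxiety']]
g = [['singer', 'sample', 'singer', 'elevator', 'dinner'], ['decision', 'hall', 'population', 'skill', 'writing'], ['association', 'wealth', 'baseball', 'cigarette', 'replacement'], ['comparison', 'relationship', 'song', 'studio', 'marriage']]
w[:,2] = ['recording', 'story', 'anxiety']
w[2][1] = 'expression'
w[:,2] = ['recording', 'story', 'anxiety']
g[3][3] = 'studio'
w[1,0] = 'variety'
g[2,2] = 'baseball'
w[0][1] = 'attention'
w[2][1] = 'expression'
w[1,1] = 'perspective'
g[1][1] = 'hall'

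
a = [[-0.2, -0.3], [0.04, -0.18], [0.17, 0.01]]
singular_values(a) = [0.4, 0.19]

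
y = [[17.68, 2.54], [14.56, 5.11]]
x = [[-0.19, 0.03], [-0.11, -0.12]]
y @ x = [[-3.64,0.23], [-3.33,-0.18]]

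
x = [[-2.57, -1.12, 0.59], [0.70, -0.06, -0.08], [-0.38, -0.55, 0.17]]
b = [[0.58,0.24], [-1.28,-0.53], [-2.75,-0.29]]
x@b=[[-1.68, -0.19],[0.7, 0.22],[0.02, 0.15]]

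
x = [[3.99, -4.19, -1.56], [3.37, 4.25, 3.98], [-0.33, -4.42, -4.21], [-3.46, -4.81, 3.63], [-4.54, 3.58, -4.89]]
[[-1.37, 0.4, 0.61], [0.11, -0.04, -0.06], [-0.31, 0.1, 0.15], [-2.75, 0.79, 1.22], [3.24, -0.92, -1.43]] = x@[[-0.07, 0.02, 0.03], [0.38, -0.11, -0.17], [-0.32, 0.09, 0.14]]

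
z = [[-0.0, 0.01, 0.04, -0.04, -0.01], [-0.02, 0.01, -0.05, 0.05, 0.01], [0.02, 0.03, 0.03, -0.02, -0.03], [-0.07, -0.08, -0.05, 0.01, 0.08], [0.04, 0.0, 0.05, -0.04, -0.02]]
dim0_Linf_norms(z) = [0.07, 0.08, 0.05, 0.05, 0.08]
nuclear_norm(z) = 0.29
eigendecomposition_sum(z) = [[0.02-0.00j, 0.01-0.02j, 0.02-0.00j, -0.02-0.00j, -0.01+0.01j], [-0.02+0.01j, 0.00+0.03j, -0.03+0.02j, 0.02-0.01j, 0.01-0.03j], [(0.01+0j), (0.02-0.01j), 0.02+0.01j, -0.01-0.01j, -0.02+0.00j], [-0.02-0.02j, -0.04+0.01j, (-0.02-0.03j), (0.01+0.03j), 0.03+0.01j], [(0.02-0.01j), (-0-0.03j), 0.02-0.01j, (-0.02+0j), (-0.01+0.02j)]] + [[0.02+0.00j,  0.01+0.02j,  (0.02+0j),  (-0.02+0j),  -0.01-0.01j], [-0.02-0.01j,  -0.03j,  -0.03-0.02j,  (0.02+0.01j),  0.01+0.03j], [(0.01-0j),  (0.02+0.01j),  0.02-0.01j,  -0.01+0.01j,  (-0.02-0j)], [-0.02+0.02j,  (-0.04-0.01j),  -0.02+0.03j,  (0.01-0.03j),  0.03-0.01j], [(0.02+0.01j),  (-0+0.03j),  (0.02+0.01j),  -0.02-0.00j,  -0.01-0.02j]] + [[-0.03+0.00j, (-0.01-0j), -0.00-0.00j, (-0.01+0j), 0.02+0.00j], [(0.01-0j), 0j, 0j, -0j, -0.01-0.00j], [(-0+0j), (-0-0j), (-0-0j), -0.00+0.00j, 0.00+0.00j], [-0.03+0.00j, (-0.01-0j), (-0-0j), (-0.01+0j), (0.02+0j)], [0.01-0.00j, 0.00+0.00j, 0.00+0.00j, 0.00-0.00j, (-0-0j)]] + [[(-0-0j), 0.00+0.00j, -0j, 0.00+0.00j, 0j], [-0.00-0.00j, 0.00+0.00j, -0j, 0j, 0.00+0.00j], [0.00+0.00j, (-0-0j), (-0+0j), (-0-0j), -0.00-0.00j], [0.00+0.00j, -0.00-0.00j, (-0+0j), (-0-0j), (-0-0j)], [-0.00-0.00j, 0.00+0.00j, 0.00-0.00j, 0.00+0.00j, 0.00+0.00j]] + [[0.00-0.00j,0j,0.00+0.00j,0j,0j], [0.00-0.00j,0j,0j,0j,0j], [(-0+0j),-0.00-0.00j,(-0-0j),-0.00-0.00j,(-0-0j)], [-0.00+0.00j,(-0-0j),(-0-0j),-0.00-0.00j,-0.00-0.00j], [0.00-0.00j,0.00+0.00j,0j,0.00+0.00j,0.00+0.00j]]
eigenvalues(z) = [(0.03+0.09j), (0.03-0.09j), (-0.04+0j), (-0+0j), 0j]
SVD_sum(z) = [[0.02, 0.02, 0.02, -0.01, -0.02], [-0.02, -0.02, -0.03, 0.02, 0.03], [0.03, 0.02, 0.03, -0.02, -0.03], [-0.06, -0.05, -0.07, 0.04, 0.06], [0.03, 0.03, 0.04, -0.02, -0.03]] + [[-0.0, -0.02, 0.01, -0.02, 0.01],[0.01, 0.03, -0.02, 0.03, -0.02],[0.0, 0.0, -0.00, 0.00, -0.0],[-0.01, -0.03, 0.02, -0.03, 0.02],[-0.00, -0.02, 0.02, -0.02, 0.01]] + [[-0.02, 0.01, 0.00, -0.01, -0.00], [-0.0, 0.00, 0.00, -0.00, -0.00], [-0.01, 0.01, 0.0, -0.00, -0.00], [-0.0, 0.00, 0.00, -0.0, -0.00], [0.01, -0.01, -0.0, 0.0, 0.00]] + [[0.0, 0.0, 0.0, 0.0, 0.00],[0.00, 0.00, 0.00, 0.00, 0.0],[-0.00, -0.00, -0.00, -0.00, -0.00],[-0.0, -0.00, -0.00, -0.00, -0.00],[0.0, 0.0, 0.00, 0.00, 0.00]] + [[-0.00, -0.00, 0.00, 0.00, -0.00], [0.00, 0.00, -0.0, -0.00, 0.00], [0.00, 0.0, -0.0, -0.00, 0.00], [0.0, 0.0, -0.0, -0.00, 0.0], [0.0, 0.0, -0.0, -0.0, 0.0]]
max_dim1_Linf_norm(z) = 0.08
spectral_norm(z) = 0.17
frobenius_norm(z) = 0.20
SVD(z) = [[0.24, 0.39, -0.73, 0.48, -0.15],[-0.3, -0.61, -0.11, 0.60, 0.41],[0.33, -0.03, -0.35, -0.45, 0.75],[-0.77, 0.56, -0.05, -0.04, 0.31],[0.39, 0.41, 0.57, 0.46, 0.38]] @ diag([0.17442412399463758, 0.08783271813215193, 0.02746523989116616, 0.002533638180361376, 0.0009380135995485072]) @ [[0.47,  0.41,  0.53,  -0.31,  -0.48], [-0.13,  -0.54,  0.43,  -0.64,  0.31], [0.79,  -0.54,  -0.1,  0.26,  0.04], [0.17,  0.37,  0.43,  0.30,  0.75], [0.32,  0.33,  -0.58,  -0.58,  0.33]]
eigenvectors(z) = [[(0.18-0.3j), 0.18+0.30j, (-0.64+0j), -0.24+0.00j, 0.36+0.00j], [(-0.06+0.5j), -0.06-0.50j, (0.31+0j), (-0.19+0j), 0.49+0.00j], [0.27-0.11j, (0.27+0.11j), -0.09+0.00j, (0.69+0j), (-0.1+0j)], [-0.57+0.00j, -0.57-0.00j, -0.69+0.00j, 0.65+0.00j, -0.18+0.00j], [0.08-0.45j, 0.08+0.45j, (0.13+0j), (-0.07+0j), 0.76+0.00j]]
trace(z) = 0.03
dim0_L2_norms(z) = [0.09, 0.09, 0.1, 0.08, 0.09]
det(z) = 0.00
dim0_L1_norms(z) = [0.15, 0.13, 0.22, 0.16, 0.15]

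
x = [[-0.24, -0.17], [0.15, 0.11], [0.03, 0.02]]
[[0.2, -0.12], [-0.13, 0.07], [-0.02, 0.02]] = x @ [[0.2, 0.96],  [-1.43, -0.65]]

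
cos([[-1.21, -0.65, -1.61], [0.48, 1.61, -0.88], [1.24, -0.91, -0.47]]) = [[1.02, -0.73, -1.95],[0.55, -0.12, 0.62],[1.5, 0.64, 1.27]]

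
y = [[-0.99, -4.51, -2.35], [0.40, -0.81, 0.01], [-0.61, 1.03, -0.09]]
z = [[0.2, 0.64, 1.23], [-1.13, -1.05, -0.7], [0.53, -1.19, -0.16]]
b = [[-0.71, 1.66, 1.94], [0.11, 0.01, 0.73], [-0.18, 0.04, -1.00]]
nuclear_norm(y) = 6.40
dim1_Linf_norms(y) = [4.51, 0.81, 1.03]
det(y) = -0.00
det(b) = 0.00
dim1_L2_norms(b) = [2.65, 0.74, 1.02]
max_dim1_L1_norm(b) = 4.31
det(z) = 1.85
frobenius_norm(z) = 2.56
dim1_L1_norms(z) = [2.07, 2.88, 1.88]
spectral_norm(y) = 5.27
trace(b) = -1.70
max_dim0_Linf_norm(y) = 4.51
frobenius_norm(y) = 5.39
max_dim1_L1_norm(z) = 2.88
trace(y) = -1.89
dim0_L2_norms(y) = [1.23, 4.7, 2.35]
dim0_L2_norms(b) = [0.74, 1.66, 2.3]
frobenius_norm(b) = 2.93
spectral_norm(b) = 2.79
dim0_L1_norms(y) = [2.0, 6.35, 2.45]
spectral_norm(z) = 2.16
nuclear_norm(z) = 4.06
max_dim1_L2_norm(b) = 2.65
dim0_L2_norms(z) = [1.26, 1.71, 1.42]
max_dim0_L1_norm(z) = 2.88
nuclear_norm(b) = 3.69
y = b @ z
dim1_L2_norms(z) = [1.4, 1.69, 1.31]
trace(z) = -1.01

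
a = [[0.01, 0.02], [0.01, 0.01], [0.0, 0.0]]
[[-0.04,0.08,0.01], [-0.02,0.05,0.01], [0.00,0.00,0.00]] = a @ [[0.45, 1.89, 0.68], [-2.18, 2.81, 0.03]]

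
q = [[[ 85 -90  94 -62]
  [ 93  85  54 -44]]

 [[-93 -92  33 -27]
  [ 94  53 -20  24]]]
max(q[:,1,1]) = 85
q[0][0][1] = -90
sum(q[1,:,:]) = -28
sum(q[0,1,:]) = 188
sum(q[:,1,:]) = 339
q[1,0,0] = -93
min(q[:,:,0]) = -93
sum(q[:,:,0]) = 179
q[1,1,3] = 24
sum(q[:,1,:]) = 339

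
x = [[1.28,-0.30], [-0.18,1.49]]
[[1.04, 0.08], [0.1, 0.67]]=x @ [[0.85, 0.17], [0.17, 0.47]]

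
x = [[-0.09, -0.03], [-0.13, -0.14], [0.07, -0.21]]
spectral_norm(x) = 0.26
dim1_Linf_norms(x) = [0.09, 0.14, 0.21]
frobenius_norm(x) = 0.31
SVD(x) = [[-0.18, 0.49],[-0.62, 0.61],[-0.76, -0.62]] @ diag([0.25627038091544513, 0.16978071700123276]) @ [[0.17, 0.99], [-0.99, 0.17]]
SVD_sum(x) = [[-0.01, -0.04], [-0.03, -0.16], [-0.03, -0.19]] + [[-0.08, 0.01], [-0.10, 0.02], [0.1, -0.02]]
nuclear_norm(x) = 0.43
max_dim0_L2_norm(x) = 0.25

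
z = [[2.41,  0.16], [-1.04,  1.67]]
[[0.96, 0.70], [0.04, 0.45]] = z @[[0.38, 0.26], [0.26, 0.43]]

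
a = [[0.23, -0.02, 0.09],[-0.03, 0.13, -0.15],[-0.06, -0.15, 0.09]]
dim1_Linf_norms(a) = [0.23, 0.15, 0.15]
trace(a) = 0.45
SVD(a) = [[-0.66, -0.69, 0.29],[0.65, -0.33, 0.69],[-0.38, 0.64, 0.66]] @ diag([0.2868788599035075, 0.23022940908339182, 0.024391370063526874]) @ [[-0.52, 0.54, -0.66], [-0.82, -0.54, 0.19], [0.26, -0.64, -0.72]]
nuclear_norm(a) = 0.54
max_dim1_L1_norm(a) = 0.34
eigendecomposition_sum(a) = [[0.00+0.00j, -0j, 0j],[(-0-0j), -0.01+0.00j, (-0.01-0j)],[(-0.01-0j), -0.02+0.00j, -0.02-0.00j]] + [[0.11+0.11j, -0.01+0.26j, 0.04-0.20j], [-0.01-0.07j, (0.07-0.09j), (-0.07+0.06j)], [-0.03+0.03j, (-0.07+0j), (0.05+0.01j)]] + [[0.11-0.11j, (-0.01-0.26j), (0.04+0.2j)], [-0.01+0.07j, 0.07+0.09j, -0.07-0.06j], [-0.03-0.03j, -0.07-0.00j, 0.05-0.01j]]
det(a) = -0.00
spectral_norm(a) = 0.29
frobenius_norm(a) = 0.37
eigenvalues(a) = [(-0.03+0j), (0.24+0.03j), (0.24-0.03j)]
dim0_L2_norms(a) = [0.24, 0.2, 0.2]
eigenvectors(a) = [[0.20+0.00j, (-0.89+0j), (-0.89-0j)], [(-0.65+0j), (0.33+0.23j), 0.33-0.23j], [(-0.73+0j), (-0.02-0.23j), (-0.02+0.23j)]]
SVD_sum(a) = [[0.10, -0.1, 0.13], [-0.1, 0.10, -0.12], [0.06, -0.06, 0.07]] + [[0.13, 0.09, -0.03], [0.06, 0.04, -0.01], [-0.12, -0.08, 0.03]] + [[0.00, -0.00, -0.01],[0.0, -0.01, -0.01],[0.0, -0.01, -0.01]]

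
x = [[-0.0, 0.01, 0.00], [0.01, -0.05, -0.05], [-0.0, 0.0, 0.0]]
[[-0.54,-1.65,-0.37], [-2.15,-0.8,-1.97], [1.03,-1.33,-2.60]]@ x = [[-0.02, 0.08, 0.08], [-0.01, 0.02, 0.04], [-0.01, 0.08, 0.07]]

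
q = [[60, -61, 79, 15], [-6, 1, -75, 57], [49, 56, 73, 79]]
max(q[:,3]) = 79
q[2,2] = 73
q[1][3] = 57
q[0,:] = [60, -61, 79, 15]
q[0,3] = 15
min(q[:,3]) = 15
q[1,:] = [-6, 1, -75, 57]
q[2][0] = 49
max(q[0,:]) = 79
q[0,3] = 15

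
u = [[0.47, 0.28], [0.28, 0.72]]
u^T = [[0.47, 0.28], [0.28, 0.72]]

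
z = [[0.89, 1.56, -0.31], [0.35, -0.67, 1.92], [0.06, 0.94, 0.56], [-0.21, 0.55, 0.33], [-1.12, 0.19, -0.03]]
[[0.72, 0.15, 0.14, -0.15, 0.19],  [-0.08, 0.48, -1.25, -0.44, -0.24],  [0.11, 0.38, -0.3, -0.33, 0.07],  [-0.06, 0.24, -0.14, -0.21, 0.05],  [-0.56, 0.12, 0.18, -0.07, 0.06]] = z@[[0.53, -0.08, -0.14, 0.04, -0.03], [0.14, 0.21, 0.05, -0.18, 0.12], [-0.09, 0.34, -0.61, -0.30, -0.08]]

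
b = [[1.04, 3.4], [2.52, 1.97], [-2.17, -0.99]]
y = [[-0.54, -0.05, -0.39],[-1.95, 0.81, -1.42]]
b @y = [[-7.19, 2.70, -5.23], [-5.2, 1.47, -3.78], [3.10, -0.69, 2.25]]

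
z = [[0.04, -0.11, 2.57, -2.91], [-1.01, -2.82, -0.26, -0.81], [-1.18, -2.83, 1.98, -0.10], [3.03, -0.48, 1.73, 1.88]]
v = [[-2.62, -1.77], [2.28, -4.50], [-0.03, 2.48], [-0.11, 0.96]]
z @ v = [[-0.11, 4.00],[-3.69, 13.06],[-3.41, 19.64],[-9.29, 2.89]]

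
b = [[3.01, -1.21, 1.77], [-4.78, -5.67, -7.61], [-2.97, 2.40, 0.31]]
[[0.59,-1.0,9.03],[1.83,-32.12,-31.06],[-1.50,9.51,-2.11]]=b @ [[0.36, -0.61, 1.19], [-0.13, 2.89, 0.18], [-0.37, 2.45, 3.20]]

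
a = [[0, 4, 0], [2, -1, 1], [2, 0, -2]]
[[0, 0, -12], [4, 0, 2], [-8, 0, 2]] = a @[[0, 0, 0], [0, 0, -3], [4, 0, -1]]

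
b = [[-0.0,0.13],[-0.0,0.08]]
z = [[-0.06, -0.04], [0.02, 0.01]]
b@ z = [[0.00, 0.00], [0.0, 0.00]]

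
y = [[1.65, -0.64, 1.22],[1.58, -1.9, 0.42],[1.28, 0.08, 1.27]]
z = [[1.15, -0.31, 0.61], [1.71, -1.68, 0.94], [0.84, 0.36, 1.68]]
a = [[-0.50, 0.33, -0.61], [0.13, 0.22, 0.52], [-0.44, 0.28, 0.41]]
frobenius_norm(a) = 1.23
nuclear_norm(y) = 4.96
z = y + a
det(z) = -1.75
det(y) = 0.02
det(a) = -0.15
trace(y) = 1.02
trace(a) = 0.13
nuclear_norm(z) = 5.00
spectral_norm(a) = 0.95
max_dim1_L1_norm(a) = 1.44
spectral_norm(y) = 3.45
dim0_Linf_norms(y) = [1.65, 1.9, 1.27]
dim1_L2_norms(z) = [1.34, 2.57, 1.91]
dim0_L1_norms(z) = [3.7, 2.35, 3.23]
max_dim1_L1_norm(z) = 4.33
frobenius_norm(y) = 3.76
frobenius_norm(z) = 3.48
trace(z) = 1.15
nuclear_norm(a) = 1.91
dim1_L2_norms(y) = [2.15, 2.51, 1.8]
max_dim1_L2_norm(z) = 2.57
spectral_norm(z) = 3.10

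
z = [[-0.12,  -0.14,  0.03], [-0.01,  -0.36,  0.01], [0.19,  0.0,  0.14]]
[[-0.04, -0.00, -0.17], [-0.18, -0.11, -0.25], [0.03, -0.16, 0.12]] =z @[[-0.19,-0.44,0.62], [0.52,0.29,0.68], [0.48,-0.56,-0.0]]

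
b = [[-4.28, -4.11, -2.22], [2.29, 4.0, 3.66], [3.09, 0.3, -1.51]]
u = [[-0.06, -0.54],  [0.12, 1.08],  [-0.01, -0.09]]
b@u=[[-0.21, -1.93], [0.31, 2.75], [-0.13, -1.21]]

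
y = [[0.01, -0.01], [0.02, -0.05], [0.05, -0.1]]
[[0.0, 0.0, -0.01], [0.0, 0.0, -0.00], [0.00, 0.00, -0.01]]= y @ [[0.29, 0.13, -0.91], [0.11, 0.05, -0.36]]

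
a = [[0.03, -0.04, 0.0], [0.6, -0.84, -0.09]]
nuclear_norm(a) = 1.04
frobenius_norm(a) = 1.04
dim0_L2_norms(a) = [0.6, 0.84, 0.09]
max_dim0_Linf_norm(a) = 0.84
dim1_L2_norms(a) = [0.05, 1.04]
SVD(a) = [[-0.05, -1.0], [-1.00, 0.05]] @ diag([1.037390883599875, 0.004489390144548775]) @ [[-0.58, 0.81, 0.09],[-0.26, -0.08, -0.96]]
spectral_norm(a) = 1.04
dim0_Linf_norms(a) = [0.6, 0.84, 0.09]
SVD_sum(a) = [[0.03, -0.04, -0.0], [0.60, -0.84, -0.09]] + [[0.00, 0.0, 0.00], [-0.00, -0.0, -0.0]]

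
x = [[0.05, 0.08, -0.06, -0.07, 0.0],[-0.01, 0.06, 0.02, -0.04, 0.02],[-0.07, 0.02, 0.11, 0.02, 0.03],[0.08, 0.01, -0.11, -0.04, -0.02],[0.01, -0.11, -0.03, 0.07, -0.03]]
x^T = [[0.05, -0.01, -0.07, 0.08, 0.01], [0.08, 0.06, 0.02, 0.01, -0.11], [-0.06, 0.02, 0.11, -0.11, -0.03], [-0.07, -0.04, 0.02, -0.04, 0.07], [0.0, 0.02, 0.03, -0.02, -0.03]]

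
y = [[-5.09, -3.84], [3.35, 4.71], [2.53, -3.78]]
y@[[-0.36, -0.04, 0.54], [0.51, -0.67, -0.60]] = [[-0.13, 2.78, -0.44], [1.20, -3.29, -1.02], [-2.84, 2.43, 3.63]]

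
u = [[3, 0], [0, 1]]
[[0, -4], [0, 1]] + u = [[3, -4], [0, 2]]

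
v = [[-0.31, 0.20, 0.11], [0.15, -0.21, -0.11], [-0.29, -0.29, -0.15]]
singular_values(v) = [0.47, 0.44, 0.0]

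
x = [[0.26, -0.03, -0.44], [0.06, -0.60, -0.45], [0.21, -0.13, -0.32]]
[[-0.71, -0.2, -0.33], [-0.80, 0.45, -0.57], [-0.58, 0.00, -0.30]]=x@[[-0.75,0.43,-0.21], [0.4,-1.30,0.48], [1.15,0.8,0.59]]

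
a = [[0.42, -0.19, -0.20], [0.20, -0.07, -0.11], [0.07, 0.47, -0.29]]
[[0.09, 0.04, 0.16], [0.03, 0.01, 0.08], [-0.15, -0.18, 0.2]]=a @ [[0.35, 0.15, 0.34],[-0.12, -0.21, 0.21],[0.4, 0.33, -0.28]]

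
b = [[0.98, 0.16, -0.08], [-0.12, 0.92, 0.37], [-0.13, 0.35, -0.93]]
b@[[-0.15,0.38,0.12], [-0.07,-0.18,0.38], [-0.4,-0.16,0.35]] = [[-0.13, 0.36, 0.15], [-0.19, -0.27, 0.46], [0.37, 0.04, -0.21]]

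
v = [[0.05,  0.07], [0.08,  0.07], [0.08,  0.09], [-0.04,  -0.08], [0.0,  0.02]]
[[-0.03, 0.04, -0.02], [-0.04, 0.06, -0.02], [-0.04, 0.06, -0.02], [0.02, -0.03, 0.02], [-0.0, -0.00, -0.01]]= v @ [[-0.49,0.79,0.03], [-0.01,-0.03,-0.3]]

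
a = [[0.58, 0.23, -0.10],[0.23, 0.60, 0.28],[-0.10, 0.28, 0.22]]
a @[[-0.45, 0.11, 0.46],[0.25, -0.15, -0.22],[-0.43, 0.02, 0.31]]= [[-0.16, 0.03, 0.19], [-0.07, -0.06, 0.06], [0.02, -0.05, -0.04]]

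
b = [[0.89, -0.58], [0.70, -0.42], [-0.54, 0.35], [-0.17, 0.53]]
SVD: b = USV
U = [[-0.68,-0.17],[-0.52,-0.22],[0.41,0.11],[0.29,-0.95]]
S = [1.55, 0.34]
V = [[-0.81, 0.59],[-0.59, -0.81]]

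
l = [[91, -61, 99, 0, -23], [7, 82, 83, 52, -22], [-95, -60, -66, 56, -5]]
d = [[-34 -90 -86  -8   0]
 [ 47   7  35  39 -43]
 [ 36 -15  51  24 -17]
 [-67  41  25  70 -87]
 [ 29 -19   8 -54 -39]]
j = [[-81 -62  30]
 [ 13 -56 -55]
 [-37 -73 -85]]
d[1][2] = 35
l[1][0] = 7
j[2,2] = -85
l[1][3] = 52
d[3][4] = -87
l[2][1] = -60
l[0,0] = 91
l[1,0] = 7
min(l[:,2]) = -66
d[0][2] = -86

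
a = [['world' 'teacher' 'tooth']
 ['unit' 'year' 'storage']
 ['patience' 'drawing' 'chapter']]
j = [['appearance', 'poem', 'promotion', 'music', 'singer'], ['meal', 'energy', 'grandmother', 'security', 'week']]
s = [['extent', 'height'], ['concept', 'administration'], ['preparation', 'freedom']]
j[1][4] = 'week'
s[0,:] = ['extent', 'height']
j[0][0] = 'appearance'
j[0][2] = 'promotion'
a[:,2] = ['tooth', 'storage', 'chapter']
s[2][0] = 'preparation'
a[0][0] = 'world'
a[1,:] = ['unit', 'year', 'storage']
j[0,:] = ['appearance', 'poem', 'promotion', 'music', 'singer']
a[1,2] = 'storage'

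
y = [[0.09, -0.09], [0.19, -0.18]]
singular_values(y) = [0.29, 0.0]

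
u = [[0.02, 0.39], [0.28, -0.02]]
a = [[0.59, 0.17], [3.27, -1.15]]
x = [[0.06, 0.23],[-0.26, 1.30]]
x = a @ u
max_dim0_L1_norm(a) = 3.86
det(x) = 0.14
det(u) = -0.11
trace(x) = 1.36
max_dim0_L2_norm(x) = 1.32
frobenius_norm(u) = 0.48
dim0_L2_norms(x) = [0.27, 1.32]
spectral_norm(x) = 1.34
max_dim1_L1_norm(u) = 0.41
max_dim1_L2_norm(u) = 0.39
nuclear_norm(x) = 1.45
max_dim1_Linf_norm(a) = 3.27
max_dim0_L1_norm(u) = 0.41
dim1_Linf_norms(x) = [0.23, 1.3]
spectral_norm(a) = 3.50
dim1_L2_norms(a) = [0.61, 3.47]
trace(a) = -0.56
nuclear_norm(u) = 0.67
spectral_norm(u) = 0.39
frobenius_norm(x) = 1.35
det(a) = -1.23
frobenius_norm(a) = 3.52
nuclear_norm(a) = 3.86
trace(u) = 0.00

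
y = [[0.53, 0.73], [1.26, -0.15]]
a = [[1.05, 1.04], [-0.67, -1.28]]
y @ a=[[0.07,-0.38], [1.42,1.50]]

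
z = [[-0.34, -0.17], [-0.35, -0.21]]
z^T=[[-0.34, -0.35], [-0.17, -0.21]]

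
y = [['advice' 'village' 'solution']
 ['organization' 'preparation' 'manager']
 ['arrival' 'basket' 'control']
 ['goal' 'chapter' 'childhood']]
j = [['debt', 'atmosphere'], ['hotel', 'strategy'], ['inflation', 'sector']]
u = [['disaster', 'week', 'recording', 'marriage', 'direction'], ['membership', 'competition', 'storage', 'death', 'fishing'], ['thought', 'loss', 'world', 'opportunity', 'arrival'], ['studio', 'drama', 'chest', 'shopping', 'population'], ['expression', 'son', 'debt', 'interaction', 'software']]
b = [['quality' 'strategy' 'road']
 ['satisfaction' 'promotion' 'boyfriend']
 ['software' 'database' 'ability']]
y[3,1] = 'chapter'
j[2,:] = ['inflation', 'sector']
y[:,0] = ['advice', 'organization', 'arrival', 'goal']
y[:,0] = ['advice', 'organization', 'arrival', 'goal']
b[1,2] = 'boyfriend'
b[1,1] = 'promotion'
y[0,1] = 'village'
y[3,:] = ['goal', 'chapter', 'childhood']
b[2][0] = 'software'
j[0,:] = ['debt', 'atmosphere']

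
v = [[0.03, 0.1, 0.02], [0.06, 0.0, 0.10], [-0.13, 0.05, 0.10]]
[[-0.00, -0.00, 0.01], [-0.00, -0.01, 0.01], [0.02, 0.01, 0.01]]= v @ [[-0.12, -0.08, -0.0], [-0.02, -0.01, 0.13], [0.06, -0.04, 0.07]]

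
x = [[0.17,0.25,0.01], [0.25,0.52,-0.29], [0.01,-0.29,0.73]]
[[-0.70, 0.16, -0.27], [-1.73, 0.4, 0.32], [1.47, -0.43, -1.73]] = x @ [[0.17, 2.28, -1.65], [-2.93, -0.87, 0.13], [0.85, -0.96, -2.29]]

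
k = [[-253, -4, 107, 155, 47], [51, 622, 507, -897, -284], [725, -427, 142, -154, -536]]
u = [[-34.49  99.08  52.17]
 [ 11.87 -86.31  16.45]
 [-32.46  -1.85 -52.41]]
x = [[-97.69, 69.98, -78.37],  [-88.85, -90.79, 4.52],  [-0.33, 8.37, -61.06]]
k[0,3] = 155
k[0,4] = 47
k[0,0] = -253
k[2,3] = -154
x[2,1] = 8.37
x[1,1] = -90.79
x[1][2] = 4.52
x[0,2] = -78.37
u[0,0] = -34.49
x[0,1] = 69.98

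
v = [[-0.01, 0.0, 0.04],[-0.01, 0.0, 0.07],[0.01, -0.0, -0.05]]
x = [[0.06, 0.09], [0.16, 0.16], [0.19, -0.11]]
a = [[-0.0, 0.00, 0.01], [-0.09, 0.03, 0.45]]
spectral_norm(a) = 0.46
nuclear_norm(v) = 0.10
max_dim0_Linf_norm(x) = 0.19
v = x @ a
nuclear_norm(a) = 0.46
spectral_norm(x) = 0.26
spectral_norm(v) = 0.10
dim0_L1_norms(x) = [0.41, 0.36]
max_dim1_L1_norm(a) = 0.57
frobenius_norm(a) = 0.46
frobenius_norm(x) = 0.33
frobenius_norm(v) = 0.10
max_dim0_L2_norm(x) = 0.26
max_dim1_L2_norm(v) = 0.07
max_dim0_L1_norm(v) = 0.16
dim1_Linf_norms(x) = [0.09, 0.16, 0.19]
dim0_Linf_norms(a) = [0.09, 0.03, 0.45]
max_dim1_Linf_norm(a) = 0.45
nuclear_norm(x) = 0.47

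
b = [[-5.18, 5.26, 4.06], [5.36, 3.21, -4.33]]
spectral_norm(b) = 9.67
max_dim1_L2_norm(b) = 8.43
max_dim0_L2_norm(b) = 7.45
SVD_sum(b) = [[-5.79, 1.66, 4.60], [4.60, -1.32, -3.65]] + [[0.61, 3.6, -0.54], [0.76, 4.53, -0.68]]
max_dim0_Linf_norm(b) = 5.36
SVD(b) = [[-0.78, 0.62], [0.62, 0.78]] @ diag([9.674630540382765, 5.9302380986848275]) @ [[0.76, -0.22, -0.61], [0.16, 0.98, -0.15]]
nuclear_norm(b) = 15.60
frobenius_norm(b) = 11.35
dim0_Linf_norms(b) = [5.36, 5.26, 4.33]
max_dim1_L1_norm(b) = 14.5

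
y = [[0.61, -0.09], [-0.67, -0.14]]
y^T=[[0.61, -0.67], [-0.09, -0.14]]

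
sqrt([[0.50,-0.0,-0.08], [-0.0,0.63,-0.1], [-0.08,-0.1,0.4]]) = [[0.7,-0.00,-0.06], [-0.0,0.79,-0.07], [-0.06,-0.07,0.63]]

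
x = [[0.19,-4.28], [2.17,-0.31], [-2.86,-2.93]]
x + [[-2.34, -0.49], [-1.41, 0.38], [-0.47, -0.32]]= [[-2.15,  -4.77], [0.76,  0.07], [-3.33,  -3.25]]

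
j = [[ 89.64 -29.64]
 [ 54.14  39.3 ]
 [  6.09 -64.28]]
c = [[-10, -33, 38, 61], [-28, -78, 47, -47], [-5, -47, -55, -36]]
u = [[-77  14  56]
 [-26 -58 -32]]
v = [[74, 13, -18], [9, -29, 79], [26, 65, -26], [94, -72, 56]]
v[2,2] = -26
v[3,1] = -72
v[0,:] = [74, 13, -18]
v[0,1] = 13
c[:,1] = [-33, -78, -47]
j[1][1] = 39.3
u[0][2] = 56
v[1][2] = 79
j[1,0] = 54.14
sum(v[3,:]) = 78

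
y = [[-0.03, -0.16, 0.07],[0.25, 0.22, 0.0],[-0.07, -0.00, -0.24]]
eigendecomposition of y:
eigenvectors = [[(-0.41+0.47j), (-0.41-0.47j), -0.24+0.00j], [(0.77+0j), (0.77-0j), 0.13+0.00j], [0.03-0.12j, (0.03+0.12j), 0.96+0.00j]]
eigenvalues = [(0.09+0.15j), (0.09-0.15j), (-0.22+0j)]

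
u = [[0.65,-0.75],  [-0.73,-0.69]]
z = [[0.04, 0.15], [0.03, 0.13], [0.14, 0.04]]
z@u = [[-0.08, -0.13], [-0.08, -0.11], [0.06, -0.13]]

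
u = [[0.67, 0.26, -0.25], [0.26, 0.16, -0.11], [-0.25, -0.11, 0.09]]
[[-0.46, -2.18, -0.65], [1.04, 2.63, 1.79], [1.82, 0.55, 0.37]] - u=[[-1.13, -2.44, -0.4], [0.78, 2.47, 1.90], [2.07, 0.66, 0.28]]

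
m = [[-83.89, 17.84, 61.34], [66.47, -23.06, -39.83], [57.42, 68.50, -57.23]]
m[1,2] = -39.83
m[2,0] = 57.42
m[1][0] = 66.47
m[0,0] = -83.89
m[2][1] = 68.5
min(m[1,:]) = -39.83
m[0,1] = 17.84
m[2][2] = -57.23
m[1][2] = -39.83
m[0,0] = -83.89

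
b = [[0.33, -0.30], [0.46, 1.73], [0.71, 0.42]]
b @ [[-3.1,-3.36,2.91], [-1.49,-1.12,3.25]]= [[-0.58, -0.77, -0.01], [-4.00, -3.48, 6.96], [-2.83, -2.86, 3.43]]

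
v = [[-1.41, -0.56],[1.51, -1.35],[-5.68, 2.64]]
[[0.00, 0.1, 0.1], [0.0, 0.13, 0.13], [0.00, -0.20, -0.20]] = v@ [[-0.00, -0.02, -0.02], [-0.00, -0.12, -0.12]]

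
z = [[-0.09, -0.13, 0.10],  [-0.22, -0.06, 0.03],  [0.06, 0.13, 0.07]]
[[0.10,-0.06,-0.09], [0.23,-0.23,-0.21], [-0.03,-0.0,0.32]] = z@[[-1.08, 1.13, 0.79], [0.14, -0.46, 1.29], [0.17, -0.18, 1.51]]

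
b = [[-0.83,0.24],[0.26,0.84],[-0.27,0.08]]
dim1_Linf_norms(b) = [0.83, 0.84, 0.27]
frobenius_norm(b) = 1.26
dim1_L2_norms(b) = [0.86, 0.88, 0.28]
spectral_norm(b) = 0.91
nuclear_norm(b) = 1.79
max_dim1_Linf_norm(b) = 0.84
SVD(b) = [[-0.92, -0.24], [0.25, -0.97], [-0.3, -0.08]] @ diag([0.9107668013392495, 0.8772136761235954]) @ [[1.00, -0.04], [-0.04, -1.0]]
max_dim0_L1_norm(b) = 1.36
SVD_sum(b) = [[-0.84, 0.03],[0.23, -0.01],[-0.27, 0.01]] + [[0.01, 0.21], [0.03, 0.85], [0.0, 0.07]]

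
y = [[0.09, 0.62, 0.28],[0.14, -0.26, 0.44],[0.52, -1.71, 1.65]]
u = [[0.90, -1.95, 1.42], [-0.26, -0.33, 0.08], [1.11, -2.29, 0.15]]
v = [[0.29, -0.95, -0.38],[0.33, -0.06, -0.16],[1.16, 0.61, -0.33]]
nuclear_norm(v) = 2.47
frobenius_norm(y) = 2.58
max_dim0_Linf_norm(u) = 2.29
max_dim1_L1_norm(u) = 4.27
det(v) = 0.00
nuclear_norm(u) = 4.82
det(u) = 1.24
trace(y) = 1.48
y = v @ u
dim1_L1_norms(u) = [4.27, 0.67, 3.55]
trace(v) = -0.10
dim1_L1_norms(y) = [0.99, 0.84, 3.88]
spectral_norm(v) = 1.39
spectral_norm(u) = 3.50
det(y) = -0.00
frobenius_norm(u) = 3.65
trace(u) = 0.72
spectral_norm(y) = 2.50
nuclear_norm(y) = 3.16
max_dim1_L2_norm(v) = 1.35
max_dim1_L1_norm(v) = 2.1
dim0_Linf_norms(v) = [1.16, 0.95, 0.38]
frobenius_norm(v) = 1.76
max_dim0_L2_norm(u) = 3.03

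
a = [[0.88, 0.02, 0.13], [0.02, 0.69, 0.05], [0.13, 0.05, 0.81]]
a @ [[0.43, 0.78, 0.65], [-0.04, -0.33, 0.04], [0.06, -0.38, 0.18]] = [[0.39, 0.63, 0.6], [-0.02, -0.23, 0.05], [0.10, -0.22, 0.23]]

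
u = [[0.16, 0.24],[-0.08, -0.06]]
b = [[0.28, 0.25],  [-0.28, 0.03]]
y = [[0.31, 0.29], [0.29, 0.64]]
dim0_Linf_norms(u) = [0.16, 0.24]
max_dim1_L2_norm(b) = 0.38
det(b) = 0.08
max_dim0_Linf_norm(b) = 0.28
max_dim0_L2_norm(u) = 0.25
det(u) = 0.01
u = b @ y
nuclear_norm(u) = 0.34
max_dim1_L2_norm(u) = 0.29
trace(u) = 0.10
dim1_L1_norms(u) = [0.4, 0.14]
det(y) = 0.11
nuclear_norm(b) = 0.61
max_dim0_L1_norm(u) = 0.3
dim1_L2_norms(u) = [0.29, 0.1]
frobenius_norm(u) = 0.31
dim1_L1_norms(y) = [0.6, 0.93]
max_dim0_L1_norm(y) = 0.93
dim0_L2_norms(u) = [0.18, 0.25]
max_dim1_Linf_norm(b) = 0.28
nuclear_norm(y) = 0.95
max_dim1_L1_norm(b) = 0.53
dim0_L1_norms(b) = [0.56, 0.28]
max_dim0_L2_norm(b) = 0.4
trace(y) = 0.95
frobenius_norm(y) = 0.82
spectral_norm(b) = 0.43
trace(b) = 0.31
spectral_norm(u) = 0.30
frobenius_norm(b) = 0.47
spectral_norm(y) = 0.81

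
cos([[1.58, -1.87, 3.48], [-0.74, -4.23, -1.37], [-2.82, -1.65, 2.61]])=[[-5.57, 3.22, -8.67],[0.23, -0.68, 2.32],[6.46, 1.37, -8.15]]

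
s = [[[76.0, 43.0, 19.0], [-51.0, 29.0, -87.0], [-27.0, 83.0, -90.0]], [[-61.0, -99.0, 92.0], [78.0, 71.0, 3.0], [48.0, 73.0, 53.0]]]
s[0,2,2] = -90.0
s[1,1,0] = 78.0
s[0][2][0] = -27.0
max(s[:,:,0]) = 78.0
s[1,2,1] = 73.0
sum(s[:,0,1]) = -56.0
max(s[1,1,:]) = 78.0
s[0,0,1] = 43.0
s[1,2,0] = 48.0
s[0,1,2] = -87.0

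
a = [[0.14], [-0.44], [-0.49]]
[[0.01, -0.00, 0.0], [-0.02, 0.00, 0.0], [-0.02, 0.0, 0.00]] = a@[[0.04, -0.01, 0.0]]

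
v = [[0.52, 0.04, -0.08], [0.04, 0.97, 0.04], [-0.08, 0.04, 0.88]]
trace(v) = 2.37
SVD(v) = [[0.02, 0.24, -0.97], [0.94, 0.33, 0.1], [0.34, -0.92, -0.21]] @ diag([0.9854087326058697, 0.8863615256410782, 0.49822974175305107]) @ [[0.02, 0.94, 0.34], [0.24, 0.33, -0.92], [-0.97, 0.10, -0.21]]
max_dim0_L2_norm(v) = 0.97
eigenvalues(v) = [0.5, 0.89, 0.99]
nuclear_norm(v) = 2.37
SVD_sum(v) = [[0.0,  0.02,  0.01], [0.02,  0.87,  0.31], [0.01,  0.31,  0.11]] + [[0.05, 0.07, -0.19], [0.07, 0.09, -0.26], [-0.19, -0.26, 0.74]] + [[0.47, -0.05, 0.1], [-0.05, 0.01, -0.01], [0.10, -0.01, 0.02]]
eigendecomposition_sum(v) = [[0.47, -0.05, 0.1], [-0.05, 0.01, -0.01], [0.10, -0.01, 0.02]] + [[0.05, 0.07, -0.19], [0.07, 0.09, -0.26], [-0.19, -0.26, 0.74]] + [[0.0, 0.02, 0.01],[0.02, 0.87, 0.31],[0.01, 0.31, 0.11]]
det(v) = 0.44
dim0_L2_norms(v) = [0.53, 0.97, 0.88]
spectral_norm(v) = 0.99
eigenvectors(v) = [[-0.97,0.24,0.02], [0.10,0.33,0.94], [-0.21,-0.92,0.34]]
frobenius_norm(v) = 1.42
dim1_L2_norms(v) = [0.53, 0.97, 0.88]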